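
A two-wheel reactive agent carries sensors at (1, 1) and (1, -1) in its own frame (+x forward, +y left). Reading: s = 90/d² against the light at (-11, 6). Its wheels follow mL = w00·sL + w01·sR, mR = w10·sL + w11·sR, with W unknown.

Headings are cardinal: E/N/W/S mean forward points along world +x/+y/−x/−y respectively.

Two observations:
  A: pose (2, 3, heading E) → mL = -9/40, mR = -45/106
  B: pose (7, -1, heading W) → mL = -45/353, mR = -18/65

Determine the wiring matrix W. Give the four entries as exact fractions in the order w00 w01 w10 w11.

obs A: pose=(2,3,E) → sL=9/20, sR=45/106, mL=-9/40, mR=-45/106
obs B: pose=(7,-1,W) → sL=90/353, sR=18/65, mL=-45/353, mR=-18/65
sensor matrix S = [[9/20, 45/106], [90/353, 18/65]]; det S = 199179/12160850
solve [mL_A; mL_B] = S·[w00; w01] and [mR_A; mR_B] = S·[w10; w11]:
  w00 = -1/2, w01 = 0, w10 = 0, w11 = -1

-1/2 0 0 -1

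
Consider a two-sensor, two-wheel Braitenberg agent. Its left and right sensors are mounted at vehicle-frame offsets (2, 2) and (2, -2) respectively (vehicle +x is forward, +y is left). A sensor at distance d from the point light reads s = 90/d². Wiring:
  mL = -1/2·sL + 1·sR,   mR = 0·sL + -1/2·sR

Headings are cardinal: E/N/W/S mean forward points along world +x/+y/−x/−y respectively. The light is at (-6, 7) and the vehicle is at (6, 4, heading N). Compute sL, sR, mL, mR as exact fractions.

90/101 90/197 225/19897 -45/197

left sensor world pos  = (4, 6); dL² = 101
right sensor world pos = (8, 6); dR² = 197
sL = 90/101 = 90/101
sR = 90/197 = 90/197
mL = -1/2·sL + 1·sR = 225/19897
mR = 0·sL + -1/2·sR = -45/197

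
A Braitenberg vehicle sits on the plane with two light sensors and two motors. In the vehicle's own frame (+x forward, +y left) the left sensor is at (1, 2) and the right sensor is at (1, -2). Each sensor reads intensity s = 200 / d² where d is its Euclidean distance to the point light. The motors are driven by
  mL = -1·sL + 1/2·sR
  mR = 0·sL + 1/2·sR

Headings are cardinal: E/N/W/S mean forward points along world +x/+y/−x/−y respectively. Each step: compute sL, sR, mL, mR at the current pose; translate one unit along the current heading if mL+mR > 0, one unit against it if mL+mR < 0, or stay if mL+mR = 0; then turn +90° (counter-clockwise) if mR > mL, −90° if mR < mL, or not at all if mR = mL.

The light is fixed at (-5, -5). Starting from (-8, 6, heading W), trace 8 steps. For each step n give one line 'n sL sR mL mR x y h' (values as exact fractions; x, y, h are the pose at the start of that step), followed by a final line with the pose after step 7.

n=0: pose=(-8,6,W); sL=200/97, sR=40/37; mL=-5460/3589, mR=20/37; mL+mR=-3520/3589 → advance -1; mR−mL=200/97 → turn +1·90°
n=1: pose=(-7,6,S); sL=2, sR=50/29; mL=-33/29, mR=25/29; mL+mR=-8/29 → advance -1; mR−mL=2 → turn +1·90°
n=2: pose=(-7,7,E); sL=200/197, sR=200/101; mL=-500/19897, mR=100/101; mL+mR=19200/19897 → advance +1; mR−mL=200/197 → turn +1·90°
n=3: pose=(-6,7,N); sL=100/89, sR=20/17; mL=-810/1513, mR=10/17; mL+mR=80/1513 → advance +1; mR−mL=100/89 → turn +1·90°
n=4: pose=(-6,8,W); sL=8/5, sR=200/229; mL=-1332/1145, mR=100/229; mL+mR=-832/1145 → advance -1; mR−mL=8/5 → turn +1·90°
n=5: pose=(-5,8,S); sL=50/37, sR=50/37; mL=-25/37, mR=25/37; mL+mR=0 → advance +0; mR−mL=50/37 → turn +1·90°
n=6: pose=(-5,8,E); sL=100/113, sR=100/61; mL=-450/6893, mR=50/61; mL+mR=5200/6893 → advance +1; mR−mL=100/113 → turn +1·90°
n=7: pose=(-4,8,N); sL=200/197, sR=40/41; mL=-4260/8077, mR=20/41; mL+mR=-320/8077 → advance -1; mR−mL=200/197 → turn +1·90°

0 200/97 40/37 -5460/3589 20/37 -8 6 W
1 2 50/29 -33/29 25/29 -7 6 S
2 200/197 200/101 -500/19897 100/101 -7 7 E
3 100/89 20/17 -810/1513 10/17 -6 7 N
4 8/5 200/229 -1332/1145 100/229 -6 8 W
5 50/37 50/37 -25/37 25/37 -5 8 S
6 100/113 100/61 -450/6893 50/61 -5 8 E
7 200/197 40/41 -4260/8077 20/41 -4 8 N
final -4 7 W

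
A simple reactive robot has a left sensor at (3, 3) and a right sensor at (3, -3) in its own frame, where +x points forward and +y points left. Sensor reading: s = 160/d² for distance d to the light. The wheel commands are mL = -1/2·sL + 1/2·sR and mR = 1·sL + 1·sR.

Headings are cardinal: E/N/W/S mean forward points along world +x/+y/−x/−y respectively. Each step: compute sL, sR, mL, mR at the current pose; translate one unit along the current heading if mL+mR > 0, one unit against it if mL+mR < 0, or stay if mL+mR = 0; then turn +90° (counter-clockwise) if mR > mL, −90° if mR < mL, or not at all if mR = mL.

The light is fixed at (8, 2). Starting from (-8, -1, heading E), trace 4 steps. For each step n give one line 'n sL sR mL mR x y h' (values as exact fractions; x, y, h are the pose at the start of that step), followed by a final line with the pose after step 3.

0 160/169 32/41 -576/6929 11968/6929 -8 -1 E
1 40/81 10/9 25/81 130/81 -7 -1 N
2 160/349 32/65 384/22685 21568/22685 -7 0 W
3 80/97 80/193 -3840/18721 23200/18721 -8 0 S
final -8 -1 E

n=0: pose=(-8,-1,E); sL=160/169, sR=32/41; mL=-576/6929, mR=11968/6929; mL+mR=11392/6929 → advance +1; mR−mL=12544/6929 → turn +1·90°
n=1: pose=(-7,-1,N); sL=40/81, sR=10/9; mL=25/81, mR=130/81; mL+mR=155/81 → advance +1; mR−mL=35/27 → turn +1·90°
n=2: pose=(-7,0,W); sL=160/349, sR=32/65; mL=384/22685, mR=21568/22685; mL+mR=21952/22685 → advance +1; mR−mL=21184/22685 → turn +1·90°
n=3: pose=(-8,0,S); sL=80/97, sR=80/193; mL=-3840/18721, mR=23200/18721; mL+mR=19360/18721 → advance +1; mR−mL=27040/18721 → turn +1·90°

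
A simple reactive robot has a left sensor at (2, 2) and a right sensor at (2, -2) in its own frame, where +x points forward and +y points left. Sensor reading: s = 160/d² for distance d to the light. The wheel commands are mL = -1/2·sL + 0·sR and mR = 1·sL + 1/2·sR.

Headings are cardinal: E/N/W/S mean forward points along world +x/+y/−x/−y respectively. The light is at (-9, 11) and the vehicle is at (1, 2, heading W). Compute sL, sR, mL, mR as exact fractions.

left sensor world pos  = (-1, 0); dL² = 185
right sensor world pos = (-1, 4); dR² = 113
sL = 160/185 = 32/37
sR = 160/113 = 160/113
mL = -1/2·sL + 0·sR = -16/37
mR = 1·sL + 1/2·sR = 6576/4181

32/37 160/113 -16/37 6576/4181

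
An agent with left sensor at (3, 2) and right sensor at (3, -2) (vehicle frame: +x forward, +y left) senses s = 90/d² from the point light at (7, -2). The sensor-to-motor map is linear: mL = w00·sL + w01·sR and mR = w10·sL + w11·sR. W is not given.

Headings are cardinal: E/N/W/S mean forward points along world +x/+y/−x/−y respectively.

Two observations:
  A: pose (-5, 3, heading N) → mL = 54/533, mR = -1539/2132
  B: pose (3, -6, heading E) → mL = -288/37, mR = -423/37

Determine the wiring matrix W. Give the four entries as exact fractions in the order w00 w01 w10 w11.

-1/2 1/2 -1/2 -1

obs A: pose=(-5,3,N) → sL=9/26, sR=45/82, mL=54/533, mR=-1539/2132
obs B: pose=(3,-6,E) → sL=18, sR=90/37, mL=-288/37, mR=-423/37
sensor matrix S = [[9/26, 45/82], [18, 90/37]]; det S = -178200/19721
solve [mL_A; mL_B] = S·[w00; w01] and [mR_A; mR_B] = S·[w10; w11]:
  w00 = -1/2, w01 = 1/2, w10 = -1/2, w11 = -1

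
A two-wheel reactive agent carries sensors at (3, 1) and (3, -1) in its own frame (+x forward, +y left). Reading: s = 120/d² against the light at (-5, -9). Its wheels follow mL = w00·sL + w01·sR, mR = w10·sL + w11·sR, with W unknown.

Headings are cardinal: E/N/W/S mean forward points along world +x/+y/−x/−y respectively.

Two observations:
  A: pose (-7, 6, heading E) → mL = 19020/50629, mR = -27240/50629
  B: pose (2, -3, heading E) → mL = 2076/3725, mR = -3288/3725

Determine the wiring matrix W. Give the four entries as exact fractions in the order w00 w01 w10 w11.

obs A: pose=(-7,6,E) → sL=120/257, sR=120/197, mL=19020/50629, mR=-27240/50629
obs B: pose=(2,-3,E) → sL=120/149, sR=24/25, mL=2076/3725, mR=-3288/3725
sensor matrix S = [[120/257, 120/197], [120/149, 24/25]]; det S = -1596672/37718605
solve [mL_A; mL_B] = S·[w00; w01] and [mR_A; mR_B] = S·[w10; w11]:
  w00 = -1/2, w01 = 1, w10 = -1/2, w11 = -1/2

-1/2 1 -1/2 -1/2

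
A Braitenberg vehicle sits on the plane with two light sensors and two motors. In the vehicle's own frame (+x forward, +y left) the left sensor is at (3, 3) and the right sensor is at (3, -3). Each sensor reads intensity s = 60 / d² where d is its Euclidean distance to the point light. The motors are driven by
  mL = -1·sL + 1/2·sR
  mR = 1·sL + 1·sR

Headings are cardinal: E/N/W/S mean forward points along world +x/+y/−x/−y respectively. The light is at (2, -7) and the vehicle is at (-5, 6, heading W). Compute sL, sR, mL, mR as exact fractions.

left sensor world pos  = (-8, 3); dL² = 200
right sensor world pos = (-8, 9); dR² = 356
sL = 60/200 = 3/10
sR = 60/356 = 15/89
mL = -1·sL + 1/2·sR = -96/445
mR = 1·sL + 1·sR = 417/890

3/10 15/89 -96/445 417/890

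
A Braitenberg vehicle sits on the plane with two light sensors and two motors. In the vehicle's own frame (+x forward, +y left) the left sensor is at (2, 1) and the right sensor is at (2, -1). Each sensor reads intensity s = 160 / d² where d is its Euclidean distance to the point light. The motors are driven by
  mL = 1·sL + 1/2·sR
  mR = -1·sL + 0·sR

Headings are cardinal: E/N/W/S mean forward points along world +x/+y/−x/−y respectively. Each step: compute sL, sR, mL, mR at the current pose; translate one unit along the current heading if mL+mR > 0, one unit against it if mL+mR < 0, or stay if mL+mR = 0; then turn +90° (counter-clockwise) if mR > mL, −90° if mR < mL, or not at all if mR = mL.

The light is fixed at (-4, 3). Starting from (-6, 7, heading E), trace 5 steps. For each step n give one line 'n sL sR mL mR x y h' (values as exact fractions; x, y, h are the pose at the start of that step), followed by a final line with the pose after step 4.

n=0: pose=(-6,7,E); sL=32/5, sR=160/9; mL=688/45, mR=-32/5; mL+mR=80/9 → advance +1; mR−mL=-976/45 → turn -1·90°
n=1: pose=(-5,7,S); sL=40, sR=20; mL=50, mR=-40; mL+mR=10 → advance +1; mR−mL=-90 → turn -1·90°
n=2: pose=(-5,6,W); sL=160/13, sR=32/5; mL=1008/65, mR=-160/13; mL+mR=16/5 → advance +1; mR−mL=-1808/65 → turn -1·90°
n=3: pose=(-6,6,N); sL=80/17, sR=80/13; mL=1720/221, mR=-80/17; mL+mR=40/13 → advance +1; mR−mL=-2760/221 → turn -1·90°
n=4: pose=(-6,7,E); sL=32/5, sR=160/9; mL=688/45, mR=-32/5; mL+mR=80/9 → advance +1; mR−mL=-976/45 → turn -1·90°

0 32/5 160/9 688/45 -32/5 -6 7 E
1 40 20 50 -40 -5 7 S
2 160/13 32/5 1008/65 -160/13 -5 6 W
3 80/17 80/13 1720/221 -80/17 -6 6 N
4 32/5 160/9 688/45 -32/5 -6 7 E
final -5 7 S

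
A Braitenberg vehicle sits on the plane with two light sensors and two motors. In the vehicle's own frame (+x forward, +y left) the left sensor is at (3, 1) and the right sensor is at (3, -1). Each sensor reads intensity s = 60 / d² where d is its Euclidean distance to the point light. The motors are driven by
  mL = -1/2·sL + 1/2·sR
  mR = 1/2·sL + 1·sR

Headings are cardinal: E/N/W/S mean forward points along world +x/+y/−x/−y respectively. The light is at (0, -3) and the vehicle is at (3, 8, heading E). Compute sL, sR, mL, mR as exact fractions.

left sensor world pos  = (6, 9); dL² = 180
right sensor world pos = (6, 7); dR² = 136
sL = 60/180 = 1/3
sR = 60/136 = 15/34
mL = -1/2·sL + 1/2·sR = 11/204
mR = 1/2·sL + 1·sR = 31/51

1/3 15/34 11/204 31/51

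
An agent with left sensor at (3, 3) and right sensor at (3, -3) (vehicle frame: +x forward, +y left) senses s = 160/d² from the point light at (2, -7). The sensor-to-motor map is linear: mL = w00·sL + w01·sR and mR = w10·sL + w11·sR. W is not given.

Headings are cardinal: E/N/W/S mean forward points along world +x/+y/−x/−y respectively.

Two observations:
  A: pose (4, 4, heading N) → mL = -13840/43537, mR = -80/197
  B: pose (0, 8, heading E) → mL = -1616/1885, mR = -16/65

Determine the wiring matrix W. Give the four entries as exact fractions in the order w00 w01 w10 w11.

obs A: pose=(4,4,N) → sL=160/197, sR=160/221, mL=-13840/43537, mR=-80/197
obs B: pose=(0,8,E) → sL=32/65, sR=32/29, mL=-1616/1885, mR=-16/65
sensor matrix S = [[160/197, 160/221], [32/65, 32/29]]; det S = 8859648/16413449
solve [mL_A; mL_B] = S·[w00; w01] and [mR_A; mR_B] = S·[w10; w11]:
  w00 = 1/2, w01 = -1, w10 = -1/2, w11 = 0

1/2 -1 -1/2 0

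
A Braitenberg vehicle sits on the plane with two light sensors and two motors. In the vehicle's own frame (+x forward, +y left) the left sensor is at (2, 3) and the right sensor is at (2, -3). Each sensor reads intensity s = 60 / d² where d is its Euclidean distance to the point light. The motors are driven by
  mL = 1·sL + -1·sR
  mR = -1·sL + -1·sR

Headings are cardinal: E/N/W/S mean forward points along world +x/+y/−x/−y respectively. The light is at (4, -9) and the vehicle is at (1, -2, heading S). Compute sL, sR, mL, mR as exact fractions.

12/5 60/61 432/305 -1032/305

left sensor world pos  = (4, -4); dL² = 25
right sensor world pos = (-2, -4); dR² = 61
sL = 60/25 = 12/5
sR = 60/61 = 60/61
mL = 1·sL + -1·sR = 432/305
mR = -1·sL + -1·sR = -1032/305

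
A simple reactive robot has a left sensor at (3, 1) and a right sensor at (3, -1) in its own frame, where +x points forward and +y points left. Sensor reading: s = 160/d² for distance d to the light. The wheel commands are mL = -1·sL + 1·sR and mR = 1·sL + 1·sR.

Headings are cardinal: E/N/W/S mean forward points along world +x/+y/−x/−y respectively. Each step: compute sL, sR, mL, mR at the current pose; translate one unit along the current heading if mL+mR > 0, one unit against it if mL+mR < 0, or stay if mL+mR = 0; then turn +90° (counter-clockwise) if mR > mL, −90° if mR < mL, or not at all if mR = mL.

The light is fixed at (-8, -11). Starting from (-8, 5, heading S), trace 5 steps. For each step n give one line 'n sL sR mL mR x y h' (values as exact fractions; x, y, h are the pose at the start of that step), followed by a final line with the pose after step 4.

n=0: pose=(-8,5,S); sL=16/17, sR=16/17; mL=0, mR=32/17; mL+mR=32/17 → advance +1; mR−mL=32/17 → turn +1·90°
n=1: pose=(-8,4,E); sL=32/53, sR=32/41; mL=384/2173, mR=3008/2173; mL+mR=64/41 → advance +1; mR−mL=64/53 → turn +1·90°
n=2: pose=(-7,4,N); sL=40/81, sR=20/41; mL=-20/3321, mR=3260/3321; mL+mR=40/41 → advance +1; mR−mL=80/81 → turn +1·90°
n=3: pose=(-7,5,W); sL=160/229, sR=160/293; mL=-10240/67097, mR=83520/67097; mL+mR=320/293 → advance +1; mR−mL=320/229 → turn +1·90°
n=4: pose=(-8,5,S); sL=16/17, sR=16/17; mL=0, mR=32/17; mL+mR=32/17 → advance +1; mR−mL=32/17 → turn +1·90°

0 16/17 16/17 0 32/17 -8 5 S
1 32/53 32/41 384/2173 3008/2173 -8 4 E
2 40/81 20/41 -20/3321 3260/3321 -7 4 N
3 160/229 160/293 -10240/67097 83520/67097 -7 5 W
4 16/17 16/17 0 32/17 -8 5 S
final -8 4 E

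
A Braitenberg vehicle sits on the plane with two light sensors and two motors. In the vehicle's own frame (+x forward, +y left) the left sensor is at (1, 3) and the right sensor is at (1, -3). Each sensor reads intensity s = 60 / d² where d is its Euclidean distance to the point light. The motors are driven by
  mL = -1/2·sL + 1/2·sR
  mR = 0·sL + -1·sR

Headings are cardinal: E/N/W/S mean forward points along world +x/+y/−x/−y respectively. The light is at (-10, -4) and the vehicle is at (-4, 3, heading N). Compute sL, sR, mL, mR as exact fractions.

left sensor world pos  = (-7, 4); dL² = 73
right sensor world pos = (-1, 4); dR² = 145
sL = 60/73 = 60/73
sR = 60/145 = 12/29
mL = -1/2·sL + 1/2·sR = -432/2117
mR = 0·sL + -1·sR = -12/29

60/73 12/29 -432/2117 -12/29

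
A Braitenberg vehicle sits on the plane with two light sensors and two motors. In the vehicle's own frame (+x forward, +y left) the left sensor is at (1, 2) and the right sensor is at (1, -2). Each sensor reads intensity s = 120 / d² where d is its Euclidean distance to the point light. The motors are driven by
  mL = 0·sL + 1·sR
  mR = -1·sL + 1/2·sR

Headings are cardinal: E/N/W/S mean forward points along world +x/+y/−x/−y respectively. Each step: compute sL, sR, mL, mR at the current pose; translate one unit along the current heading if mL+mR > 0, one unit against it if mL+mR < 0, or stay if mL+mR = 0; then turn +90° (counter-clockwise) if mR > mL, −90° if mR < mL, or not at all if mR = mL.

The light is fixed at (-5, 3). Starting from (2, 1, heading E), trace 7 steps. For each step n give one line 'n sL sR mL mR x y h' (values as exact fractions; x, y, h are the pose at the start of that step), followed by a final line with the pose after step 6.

n=0: pose=(2,1,E); sL=15/8, sR=3/2; mL=3/2, mR=-9/8; mL+mR=3/8 → advance +1; mR−mL=-21/8 → turn -1·90°
n=1: pose=(3,1,S); sL=120/109, sR=8/3; mL=8/3, mR=76/327; mL+mR=316/109 → advance +1; mR−mL=-796/327 → turn -1·90°
n=2: pose=(3,0,W); sL=60/37, sR=12/5; mL=12/5, mR=-78/185; mL+mR=366/185 → advance +1; mR−mL=-522/185 → turn -1·90°
n=3: pose=(2,0,N); sL=120/29, sR=24/17; mL=24/17, mR=-1692/493; mL+mR=-996/493 → advance -1; mR−mL=-2388/493 → turn -1·90°
n=4: pose=(2,-1,E); sL=30/17, sR=6/5; mL=6/5, mR=-99/85; mL+mR=3/85 → advance +1; mR−mL=-201/85 → turn -1·90°
n=5: pose=(3,-1,S); sL=24/25, sR=120/61; mL=120/61, mR=36/1525; mL+mR=3036/1525 → advance +1; mR−mL=-2964/1525 → turn -1·90°
n=6: pose=(3,-2,W); sL=60/49, sR=60/29; mL=60/29, mR=-270/1421; mL+mR=2670/1421 → advance +1; mR−mL=-3210/1421 → turn -1·90°

0 15/8 3/2 3/2 -9/8 2 1 E
1 120/109 8/3 8/3 76/327 3 1 S
2 60/37 12/5 12/5 -78/185 3 0 W
3 120/29 24/17 24/17 -1692/493 2 0 N
4 30/17 6/5 6/5 -99/85 2 -1 E
5 24/25 120/61 120/61 36/1525 3 -1 S
6 60/49 60/29 60/29 -270/1421 3 -2 W
final 2 -2 N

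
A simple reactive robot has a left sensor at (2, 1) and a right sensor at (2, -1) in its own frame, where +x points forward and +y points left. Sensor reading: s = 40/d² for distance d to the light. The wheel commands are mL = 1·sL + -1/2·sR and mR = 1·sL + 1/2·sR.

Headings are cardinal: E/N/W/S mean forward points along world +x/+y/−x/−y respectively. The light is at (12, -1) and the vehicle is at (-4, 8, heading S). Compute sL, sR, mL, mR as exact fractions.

20/137 20/169 2010/23153 4750/23153

left sensor world pos  = (-3, 6); dL² = 274
right sensor world pos = (-5, 6); dR² = 338
sL = 40/274 = 20/137
sR = 40/338 = 20/169
mL = 1·sL + -1/2·sR = 2010/23153
mR = 1·sL + 1/2·sR = 4750/23153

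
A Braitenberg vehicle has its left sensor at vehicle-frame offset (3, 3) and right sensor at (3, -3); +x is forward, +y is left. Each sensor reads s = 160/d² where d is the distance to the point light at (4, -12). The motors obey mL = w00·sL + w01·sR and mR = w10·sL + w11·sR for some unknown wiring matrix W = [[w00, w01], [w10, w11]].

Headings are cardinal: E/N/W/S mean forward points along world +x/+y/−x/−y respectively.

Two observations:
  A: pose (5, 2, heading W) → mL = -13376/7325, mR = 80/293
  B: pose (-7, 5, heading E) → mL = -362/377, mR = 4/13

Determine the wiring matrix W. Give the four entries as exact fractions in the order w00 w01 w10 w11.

-1 -1 0 1/2

obs A: pose=(5,2,W) → sL=32/25, sR=160/293, mL=-13376/7325, mR=80/293
obs B: pose=(-7,5,E) → sL=10/29, sR=8/13, mL=-362/377, mR=4/13
sensor matrix S = [[32/25, 160/293], [10/29, 8/13]]; det S = 1655232/2761525
solve [mL_A; mL_B] = S·[w00; w01] and [mR_A; mR_B] = S·[w10; w11]:
  w00 = -1, w01 = -1, w10 = 0, w11 = 1/2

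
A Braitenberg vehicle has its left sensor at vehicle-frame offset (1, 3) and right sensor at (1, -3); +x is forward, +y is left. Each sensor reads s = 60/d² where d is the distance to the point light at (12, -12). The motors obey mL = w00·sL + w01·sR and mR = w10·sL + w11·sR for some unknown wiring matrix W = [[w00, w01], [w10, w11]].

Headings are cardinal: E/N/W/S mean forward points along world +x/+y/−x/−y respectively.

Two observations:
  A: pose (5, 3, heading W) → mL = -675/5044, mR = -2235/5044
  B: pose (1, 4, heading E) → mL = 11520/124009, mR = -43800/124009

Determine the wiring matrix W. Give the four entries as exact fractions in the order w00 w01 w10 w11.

obs A: pose=(5,3,W) → sL=15/52, sR=15/97, mL=-675/5044, mR=-2235/5044
obs B: pose=(1,4,E) → sL=60/461, sR=60/269, mL=11520/124009, mR=-43800/124009
sensor matrix S = [[15/52, 15/97], [60/461, 60/269]]; det S = 6914025/156375349
solve [mL_A; mL_B] = S·[w00; w01] and [mR_A; mR_B] = S·[w10; w11]:
  w00 = -1, w01 = 1, w10 = -1, w11 = -1

-1 1 -1 -1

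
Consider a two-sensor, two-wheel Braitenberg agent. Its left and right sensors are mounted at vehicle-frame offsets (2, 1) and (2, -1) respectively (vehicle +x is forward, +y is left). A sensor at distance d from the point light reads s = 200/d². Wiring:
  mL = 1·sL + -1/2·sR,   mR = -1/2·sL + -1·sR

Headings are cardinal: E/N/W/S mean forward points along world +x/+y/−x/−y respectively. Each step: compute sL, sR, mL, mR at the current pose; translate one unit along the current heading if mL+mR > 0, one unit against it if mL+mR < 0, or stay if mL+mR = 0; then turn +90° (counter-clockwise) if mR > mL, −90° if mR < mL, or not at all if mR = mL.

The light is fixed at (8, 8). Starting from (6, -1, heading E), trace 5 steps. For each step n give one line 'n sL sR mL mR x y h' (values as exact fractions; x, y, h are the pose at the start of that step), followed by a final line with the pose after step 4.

n=0: pose=(6,-1,E); sL=25/8, sR=2; mL=17/8, mR=-57/16; mL+mR=-23/16 → advance -1; mR−mL=-91/16 → turn -1·90°
n=1: pose=(5,-1,S); sL=8/5, sR=200/137; mL=596/685, mR=-1548/685; mL+mR=-952/685 → advance -1; mR−mL=-2144/685 → turn -1·90°
n=2: pose=(5,0,W); sL=100/53, sR=100/37; mL=1050/1961, mR=-7150/1961; mL+mR=-6100/1961 → advance -1; mR−mL=-8200/1961 → turn -1·90°
n=3: pose=(6,0,N); sL=40/9, sR=200/37; mL=580/333, mR=-2540/333; mL+mR=-1960/333 → advance -1; mR−mL=-1040/111 → turn -1·90°
n=4: pose=(6,-1,E); sL=25/8, sR=2; mL=17/8, mR=-57/16; mL+mR=-23/16 → advance -1; mR−mL=-91/16 → turn -1·90°

0 25/8 2 17/8 -57/16 6 -1 E
1 8/5 200/137 596/685 -1548/685 5 -1 S
2 100/53 100/37 1050/1961 -7150/1961 5 0 W
3 40/9 200/37 580/333 -2540/333 6 0 N
4 25/8 2 17/8 -57/16 6 -1 E
final 5 -1 S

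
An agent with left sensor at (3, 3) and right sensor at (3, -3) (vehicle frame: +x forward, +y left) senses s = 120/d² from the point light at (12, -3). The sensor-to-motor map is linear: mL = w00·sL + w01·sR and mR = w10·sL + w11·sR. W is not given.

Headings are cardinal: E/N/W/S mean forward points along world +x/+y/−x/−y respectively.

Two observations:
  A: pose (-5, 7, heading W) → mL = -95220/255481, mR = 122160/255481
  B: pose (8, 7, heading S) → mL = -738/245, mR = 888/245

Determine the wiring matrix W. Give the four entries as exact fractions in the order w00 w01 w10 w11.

-1 -1/2 1 1

obs A: pose=(-5,7,W) → sL=120/449, sR=120/569, mL=-95220/255481, mR=122160/255481
obs B: pose=(8,7,S) → sL=12/5, sR=60/49, mL=-738/245, mR=888/245
sensor matrix S = [[120/449, 120/569], [12/5, 60/49]]; det S = -2239488/12518569
solve [mL_A; mL_B] = S·[w00; w01] and [mR_A; mR_B] = S·[w10; w11]:
  w00 = -1, w01 = -1/2, w10 = 1, w11 = 1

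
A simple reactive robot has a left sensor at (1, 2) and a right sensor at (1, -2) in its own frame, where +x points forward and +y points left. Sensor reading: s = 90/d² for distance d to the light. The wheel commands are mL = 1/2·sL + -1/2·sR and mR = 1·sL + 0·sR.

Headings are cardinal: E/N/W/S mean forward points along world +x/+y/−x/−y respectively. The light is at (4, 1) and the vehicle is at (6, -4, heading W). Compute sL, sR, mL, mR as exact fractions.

left sensor world pos  = (5, -6); dL² = 50
right sensor world pos = (5, -2); dR² = 10
sL = 90/50 = 9/5
sR = 90/10 = 9
mL = 1/2·sL + -1/2·sR = -18/5
mR = 1·sL + 0·sR = 9/5

9/5 9 -18/5 9/5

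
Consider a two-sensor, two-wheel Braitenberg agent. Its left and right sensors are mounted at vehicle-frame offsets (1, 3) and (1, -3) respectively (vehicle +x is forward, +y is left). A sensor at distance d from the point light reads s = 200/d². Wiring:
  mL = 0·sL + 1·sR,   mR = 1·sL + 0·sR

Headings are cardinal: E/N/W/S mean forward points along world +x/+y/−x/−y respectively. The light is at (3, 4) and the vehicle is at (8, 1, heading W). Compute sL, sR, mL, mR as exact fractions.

50/13 25/2 25/2 50/13

left sensor world pos  = (7, -2); dL² = 52
right sensor world pos = (7, 4); dR² = 16
sL = 200/52 = 50/13
sR = 200/16 = 25/2
mL = 0·sL + 1·sR = 25/2
mR = 1·sL + 0·sR = 50/13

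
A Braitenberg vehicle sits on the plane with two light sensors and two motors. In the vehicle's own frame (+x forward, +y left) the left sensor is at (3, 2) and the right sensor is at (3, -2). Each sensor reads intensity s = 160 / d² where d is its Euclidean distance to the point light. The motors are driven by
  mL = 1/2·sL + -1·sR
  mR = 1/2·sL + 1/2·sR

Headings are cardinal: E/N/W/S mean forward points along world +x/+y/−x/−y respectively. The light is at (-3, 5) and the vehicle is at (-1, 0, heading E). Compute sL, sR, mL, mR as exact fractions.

left sensor world pos  = (2, 2); dL² = 34
right sensor world pos = (2, -2); dR² = 74
sL = 160/34 = 80/17
sR = 160/74 = 80/37
mL = 1/2·sL + -1·sR = 120/629
mR = 1/2·sL + 1/2·sR = 2160/629

80/17 80/37 120/629 2160/629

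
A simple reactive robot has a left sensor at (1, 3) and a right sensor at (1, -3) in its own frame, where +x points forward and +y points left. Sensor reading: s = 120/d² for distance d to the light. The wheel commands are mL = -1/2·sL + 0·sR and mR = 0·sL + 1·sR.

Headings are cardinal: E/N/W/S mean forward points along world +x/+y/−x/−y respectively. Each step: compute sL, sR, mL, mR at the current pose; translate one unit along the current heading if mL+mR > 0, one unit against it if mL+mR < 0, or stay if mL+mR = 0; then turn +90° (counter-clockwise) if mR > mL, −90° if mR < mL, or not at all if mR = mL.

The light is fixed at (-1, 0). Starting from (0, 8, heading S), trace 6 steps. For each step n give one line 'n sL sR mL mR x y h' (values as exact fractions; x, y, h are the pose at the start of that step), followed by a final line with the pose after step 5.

0 24/13 120/53 -12/13 120/53 0 8 S
1 15/13 6 -15/26 6 0 7 E
2 24/13 120/89 -12/13 120/89 1 7 N
3 60/13 60/61 -30/13 60/61 1 8 W
4 24/17 120/49 -12/17 120/49 2 8 S
5 30/29 15/4 -15/29 15/4 2 7 E
final 3 7 N

n=0: pose=(0,8,S); sL=24/13, sR=120/53; mL=-12/13, mR=120/53; mL+mR=924/689 → advance +1; mR−mL=2196/689 → turn +1·90°
n=1: pose=(0,7,E); sL=15/13, sR=6; mL=-15/26, mR=6; mL+mR=141/26 → advance +1; mR−mL=171/26 → turn +1·90°
n=2: pose=(1,7,N); sL=24/13, sR=120/89; mL=-12/13, mR=120/89; mL+mR=492/1157 → advance +1; mR−mL=2628/1157 → turn +1·90°
n=3: pose=(1,8,W); sL=60/13, sR=60/61; mL=-30/13, mR=60/61; mL+mR=-1050/793 → advance -1; mR−mL=2610/793 → turn +1·90°
n=4: pose=(2,8,S); sL=24/17, sR=120/49; mL=-12/17, mR=120/49; mL+mR=1452/833 → advance +1; mR−mL=2628/833 → turn +1·90°
n=5: pose=(2,7,E); sL=30/29, sR=15/4; mL=-15/29, mR=15/4; mL+mR=375/116 → advance +1; mR−mL=495/116 → turn +1·90°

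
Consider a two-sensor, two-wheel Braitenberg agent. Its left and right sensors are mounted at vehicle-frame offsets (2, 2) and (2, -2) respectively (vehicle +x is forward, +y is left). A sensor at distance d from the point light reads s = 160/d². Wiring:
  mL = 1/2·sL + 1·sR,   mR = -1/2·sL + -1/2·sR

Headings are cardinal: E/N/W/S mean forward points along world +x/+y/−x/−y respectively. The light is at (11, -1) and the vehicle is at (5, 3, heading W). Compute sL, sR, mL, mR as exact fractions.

left sensor world pos  = (3, 1); dL² = 68
right sensor world pos = (3, 5); dR² = 100
sL = 160/68 = 40/17
sR = 160/100 = 8/5
mL = 1/2·sL + 1·sR = 236/85
mR = -1/2·sL + -1/2·sR = -168/85

40/17 8/5 236/85 -168/85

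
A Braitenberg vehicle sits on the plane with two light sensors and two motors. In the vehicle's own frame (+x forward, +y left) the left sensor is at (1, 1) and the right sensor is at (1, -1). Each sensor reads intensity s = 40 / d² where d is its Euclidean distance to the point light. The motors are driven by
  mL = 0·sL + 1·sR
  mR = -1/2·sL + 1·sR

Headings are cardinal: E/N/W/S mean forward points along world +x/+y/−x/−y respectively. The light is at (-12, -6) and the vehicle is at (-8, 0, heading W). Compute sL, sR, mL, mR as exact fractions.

20/17 20/29 20/29 50/493

left sensor world pos  = (-9, -1); dL² = 34
right sensor world pos = (-9, 1); dR² = 58
sL = 40/34 = 20/17
sR = 40/58 = 20/29
mL = 0·sL + 1·sR = 20/29
mR = -1/2·sL + 1·sR = 50/493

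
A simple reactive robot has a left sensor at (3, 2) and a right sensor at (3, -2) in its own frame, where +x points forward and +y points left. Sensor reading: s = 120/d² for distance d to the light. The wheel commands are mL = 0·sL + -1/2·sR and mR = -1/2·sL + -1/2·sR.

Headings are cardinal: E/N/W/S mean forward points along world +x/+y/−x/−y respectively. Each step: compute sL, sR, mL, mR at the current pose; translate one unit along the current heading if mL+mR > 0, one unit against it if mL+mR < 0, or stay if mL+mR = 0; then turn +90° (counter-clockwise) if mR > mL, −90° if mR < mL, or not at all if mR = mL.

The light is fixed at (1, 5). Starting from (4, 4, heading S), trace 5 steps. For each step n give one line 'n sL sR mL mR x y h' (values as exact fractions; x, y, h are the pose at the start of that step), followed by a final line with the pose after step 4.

0 120/41 120/17 -60/17 -3480/697 4 4 S
1 30 30 -15 -30 4 5 W
2 120/13 8/3 -4/3 -232/39 5 5 N
3 12/5 60/29 -30/29 -324/145 5 4 E
4 120/41 120/17 -60/17 -3480/697 4 4 S
final 4 5 W

n=0: pose=(4,4,S); sL=120/41, sR=120/17; mL=-60/17, mR=-3480/697; mL+mR=-5940/697 → advance -1; mR−mL=-60/41 → turn -1·90°
n=1: pose=(4,5,W); sL=30, sR=30; mL=-15, mR=-30; mL+mR=-45 → advance -1; mR−mL=-15 → turn -1·90°
n=2: pose=(5,5,N); sL=120/13, sR=8/3; mL=-4/3, mR=-232/39; mL+mR=-284/39 → advance -1; mR−mL=-60/13 → turn -1·90°
n=3: pose=(5,4,E); sL=12/5, sR=60/29; mL=-30/29, mR=-324/145; mL+mR=-474/145 → advance -1; mR−mL=-6/5 → turn -1·90°
n=4: pose=(4,4,S); sL=120/41, sR=120/17; mL=-60/17, mR=-3480/697; mL+mR=-5940/697 → advance -1; mR−mL=-60/41 → turn -1·90°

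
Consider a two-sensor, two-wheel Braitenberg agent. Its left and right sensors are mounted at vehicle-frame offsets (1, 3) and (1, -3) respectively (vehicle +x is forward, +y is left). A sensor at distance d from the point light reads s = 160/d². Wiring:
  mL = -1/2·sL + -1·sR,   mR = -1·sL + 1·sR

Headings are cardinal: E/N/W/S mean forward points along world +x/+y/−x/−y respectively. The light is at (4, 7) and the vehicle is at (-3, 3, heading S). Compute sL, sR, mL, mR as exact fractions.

left sensor world pos  = (0, 2); dL² = 41
right sensor world pos = (-6, 2); dR² = 125
sL = 160/41 = 160/41
sR = 160/125 = 32/25
mL = -1/2·sL + -1·sR = -3312/1025
mR = -1·sL + 1·sR = -2688/1025

160/41 32/25 -3312/1025 -2688/1025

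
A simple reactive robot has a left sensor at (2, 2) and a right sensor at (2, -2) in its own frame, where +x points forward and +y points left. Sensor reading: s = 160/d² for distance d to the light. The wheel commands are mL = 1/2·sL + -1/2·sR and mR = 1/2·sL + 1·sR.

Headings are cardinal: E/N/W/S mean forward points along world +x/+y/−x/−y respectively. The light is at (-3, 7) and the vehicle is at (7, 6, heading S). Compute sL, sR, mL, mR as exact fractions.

left sensor world pos  = (9, 4); dL² = 153
right sensor world pos = (5, 4); dR² = 73
sL = 160/153 = 160/153
sR = 160/73 = 160/73
mL = 1/2·sL + -1/2·sR = -6400/11169
mR = 1/2·sL + 1·sR = 30320/11169

160/153 160/73 -6400/11169 30320/11169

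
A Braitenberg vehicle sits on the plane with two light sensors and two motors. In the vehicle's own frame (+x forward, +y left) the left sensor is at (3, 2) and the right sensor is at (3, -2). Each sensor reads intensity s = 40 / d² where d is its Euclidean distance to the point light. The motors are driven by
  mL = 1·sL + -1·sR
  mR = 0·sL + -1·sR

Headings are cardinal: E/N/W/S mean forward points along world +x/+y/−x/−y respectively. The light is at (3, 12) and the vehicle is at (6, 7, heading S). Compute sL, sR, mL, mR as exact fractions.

40/89 8/13 -192/1157 -8/13

left sensor world pos  = (8, 4); dL² = 89
right sensor world pos = (4, 4); dR² = 65
sL = 40/89 = 40/89
sR = 40/65 = 8/13
mL = 1·sL + -1·sR = -192/1157
mR = 0·sL + -1·sR = -8/13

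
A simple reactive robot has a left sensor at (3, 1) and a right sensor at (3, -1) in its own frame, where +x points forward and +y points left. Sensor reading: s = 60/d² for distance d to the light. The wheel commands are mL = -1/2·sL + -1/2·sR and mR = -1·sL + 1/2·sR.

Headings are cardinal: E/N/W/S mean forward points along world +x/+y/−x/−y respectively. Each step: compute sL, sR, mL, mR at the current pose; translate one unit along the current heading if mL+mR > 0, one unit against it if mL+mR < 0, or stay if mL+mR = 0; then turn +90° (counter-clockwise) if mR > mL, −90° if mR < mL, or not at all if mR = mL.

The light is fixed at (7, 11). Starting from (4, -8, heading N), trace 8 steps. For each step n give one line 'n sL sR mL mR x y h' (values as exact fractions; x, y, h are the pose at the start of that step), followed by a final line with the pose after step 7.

0 15/68 3/13 -399/1768 -93/884 4 -8 N
1 20/159 60/397 -8740/63123 -3170/63123 4 -9 W
2 6/53 30/269 -1602/14257 -819/14257 5 -9 S
3 12/65 60/401 -4356/26065 -2862/26065 5 -8 E
4 15/68 3/13 -399/1768 -93/884 4 -8 N
5 20/159 60/397 -8740/63123 -3170/63123 4 -9 W
6 6/53 30/269 -1602/14257 -819/14257 5 -9 S
7 12/65 60/401 -4356/26065 -2862/26065 5 -8 E
final 4 -8 N

n=0: pose=(4,-8,N); sL=15/68, sR=3/13; mL=-399/1768, mR=-93/884; mL+mR=-45/136 → advance -1; mR−mL=213/1768 → turn +1·90°
n=1: pose=(4,-9,W); sL=20/159, sR=60/397; mL=-8740/63123, mR=-3170/63123; mL+mR=-10/53 → advance -1; mR−mL=5570/63123 → turn +1·90°
n=2: pose=(5,-9,S); sL=6/53, sR=30/269; mL=-1602/14257, mR=-819/14257; mL+mR=-9/53 → advance -1; mR−mL=783/14257 → turn +1·90°
n=3: pose=(5,-8,E); sL=12/65, sR=60/401; mL=-4356/26065, mR=-2862/26065; mL+mR=-18/65 → advance -1; mR−mL=1494/26065 → turn +1·90°
n=4: pose=(4,-8,N); sL=15/68, sR=3/13; mL=-399/1768, mR=-93/884; mL+mR=-45/136 → advance -1; mR−mL=213/1768 → turn +1·90°
n=5: pose=(4,-9,W); sL=20/159, sR=60/397; mL=-8740/63123, mR=-3170/63123; mL+mR=-10/53 → advance -1; mR−mL=5570/63123 → turn +1·90°
n=6: pose=(5,-9,S); sL=6/53, sR=30/269; mL=-1602/14257, mR=-819/14257; mL+mR=-9/53 → advance -1; mR−mL=783/14257 → turn +1·90°
n=7: pose=(5,-8,E); sL=12/65, sR=60/401; mL=-4356/26065, mR=-2862/26065; mL+mR=-18/65 → advance -1; mR−mL=1494/26065 → turn +1·90°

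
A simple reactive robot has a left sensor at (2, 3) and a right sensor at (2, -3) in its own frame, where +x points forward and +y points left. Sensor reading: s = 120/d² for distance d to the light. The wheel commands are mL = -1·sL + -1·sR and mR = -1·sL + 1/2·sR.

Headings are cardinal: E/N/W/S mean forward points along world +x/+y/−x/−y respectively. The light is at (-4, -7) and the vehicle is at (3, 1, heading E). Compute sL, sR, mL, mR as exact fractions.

60/101 60/53 -9240/5353 -150/5353

left sensor world pos  = (5, 4); dL² = 202
right sensor world pos = (5, -2); dR² = 106
sL = 120/202 = 60/101
sR = 120/106 = 60/53
mL = -1·sL + -1·sR = -9240/5353
mR = -1·sL + 1/2·sR = -150/5353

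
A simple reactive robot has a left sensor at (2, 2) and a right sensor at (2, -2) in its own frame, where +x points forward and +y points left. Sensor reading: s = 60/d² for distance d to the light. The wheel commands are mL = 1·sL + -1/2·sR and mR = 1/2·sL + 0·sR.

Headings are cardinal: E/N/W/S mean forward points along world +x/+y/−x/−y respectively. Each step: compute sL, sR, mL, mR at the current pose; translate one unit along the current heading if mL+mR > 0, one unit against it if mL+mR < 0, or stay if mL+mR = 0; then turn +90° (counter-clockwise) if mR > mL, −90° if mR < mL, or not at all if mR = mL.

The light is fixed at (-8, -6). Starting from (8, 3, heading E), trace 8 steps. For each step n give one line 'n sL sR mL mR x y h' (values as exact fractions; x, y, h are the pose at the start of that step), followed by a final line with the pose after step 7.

0 12/89 60/373 1806/33197 6/89 8 3 E
1 30/173 30/241 4635/41693 15/173 9 3 N
2 12/101 12/85 414/8585 6/101 9 4 E
3 3/20 15/136 129/1360 3/40 10 4 N
4 60/569 60/481 11790/273689 30/569 10 5 E
5 30/229 6/61 1143/13969 15/229 11 5 N
6 60/637 60/541 13350/344617 30/637 11 6 E
7 3/26 3/34 63/884 3/52 12 6 N
final 12 7 E

n=0: pose=(8,3,E); sL=12/89, sR=60/373; mL=1806/33197, mR=6/89; mL+mR=4044/33197 → advance +1; mR−mL=432/33197 → turn +1·90°
n=1: pose=(9,3,N); sL=30/173, sR=30/241; mL=4635/41693, mR=15/173; mL+mR=8250/41693 → advance +1; mR−mL=-1020/41693 → turn -1·90°
n=2: pose=(9,4,E); sL=12/101, sR=12/85; mL=414/8585, mR=6/101; mL+mR=924/8585 → advance +1; mR−mL=96/8585 → turn +1·90°
n=3: pose=(10,4,N); sL=3/20, sR=15/136; mL=129/1360, mR=3/40; mL+mR=231/1360 → advance +1; mR−mL=-27/1360 → turn -1·90°
n=4: pose=(10,5,E); sL=60/569, sR=60/481; mL=11790/273689, mR=30/569; mL+mR=26220/273689 → advance +1; mR−mL=2640/273689 → turn +1·90°
n=5: pose=(11,5,N); sL=30/229, sR=6/61; mL=1143/13969, mR=15/229; mL+mR=2058/13969 → advance +1; mR−mL=-228/13969 → turn -1·90°
n=6: pose=(11,6,E); sL=60/637, sR=60/541; mL=13350/344617, mR=30/637; mL+mR=29580/344617 → advance +1; mR−mL=2880/344617 → turn +1·90°
n=7: pose=(12,6,N); sL=3/26, sR=3/34; mL=63/884, mR=3/52; mL+mR=57/442 → advance +1; mR−mL=-3/221 → turn -1·90°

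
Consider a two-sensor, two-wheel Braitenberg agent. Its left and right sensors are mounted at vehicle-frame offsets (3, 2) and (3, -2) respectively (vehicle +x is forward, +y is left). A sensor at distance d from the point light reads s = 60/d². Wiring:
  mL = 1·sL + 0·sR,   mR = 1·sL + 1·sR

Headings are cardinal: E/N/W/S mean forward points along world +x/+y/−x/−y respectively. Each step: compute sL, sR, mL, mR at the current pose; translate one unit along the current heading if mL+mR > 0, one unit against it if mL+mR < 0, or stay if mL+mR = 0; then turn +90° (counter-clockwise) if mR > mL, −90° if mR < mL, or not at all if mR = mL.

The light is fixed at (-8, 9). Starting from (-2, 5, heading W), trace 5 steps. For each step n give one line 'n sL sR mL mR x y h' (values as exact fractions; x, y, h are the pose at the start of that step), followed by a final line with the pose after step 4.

0 4/3 60/13 4/3 232/39 -2 5 W
1 30/49 30/29 30/49 2340/1421 -3 5 S
2 60/73 60/113 60/73 11160/8249 -3 4 E
3 3 15/17 3 66/17 -2 4 N
4 4/3 60/13 4/3 232/39 -2 5 W
final -3 5 S

n=0: pose=(-2,5,W); sL=4/3, sR=60/13; mL=4/3, mR=232/39; mL+mR=284/39 → advance +1; mR−mL=60/13 → turn +1·90°
n=1: pose=(-3,5,S); sL=30/49, sR=30/29; mL=30/49, mR=2340/1421; mL+mR=3210/1421 → advance +1; mR−mL=30/29 → turn +1·90°
n=2: pose=(-3,4,E); sL=60/73, sR=60/113; mL=60/73, mR=11160/8249; mL+mR=17940/8249 → advance +1; mR−mL=60/113 → turn +1·90°
n=3: pose=(-2,4,N); sL=3, sR=15/17; mL=3, mR=66/17; mL+mR=117/17 → advance +1; mR−mL=15/17 → turn +1·90°
n=4: pose=(-2,5,W); sL=4/3, sR=60/13; mL=4/3, mR=232/39; mL+mR=284/39 → advance +1; mR−mL=60/13 → turn +1·90°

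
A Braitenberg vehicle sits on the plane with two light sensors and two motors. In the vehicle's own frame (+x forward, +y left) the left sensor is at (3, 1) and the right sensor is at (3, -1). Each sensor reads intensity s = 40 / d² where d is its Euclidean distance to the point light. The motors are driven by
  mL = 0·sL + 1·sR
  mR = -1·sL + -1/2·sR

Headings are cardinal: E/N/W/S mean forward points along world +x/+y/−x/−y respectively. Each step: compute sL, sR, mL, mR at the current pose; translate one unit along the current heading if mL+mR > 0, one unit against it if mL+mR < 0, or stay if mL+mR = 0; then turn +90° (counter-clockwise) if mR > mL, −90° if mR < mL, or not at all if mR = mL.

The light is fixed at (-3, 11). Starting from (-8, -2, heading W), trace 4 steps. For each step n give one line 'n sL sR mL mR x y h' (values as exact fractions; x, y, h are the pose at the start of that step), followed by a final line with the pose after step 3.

0 2/13 5/26 5/26 -1/4 -8 -2 W
1 8/25 40/109 40/109 -1372/2725 -7 -2 N
2 4/17 20/113 20/113 -622/1921 -7 -3 E
3 8/61 8/65 8/65 -764/3965 -8 -3 S
final -8 -2 W

n=0: pose=(-8,-2,W); sL=2/13, sR=5/26; mL=5/26, mR=-1/4; mL+mR=-3/52 → advance -1; mR−mL=-23/52 → turn -1·90°
n=1: pose=(-7,-2,N); sL=8/25, sR=40/109; mL=40/109, mR=-1372/2725; mL+mR=-372/2725 → advance -1; mR−mL=-2372/2725 → turn -1·90°
n=2: pose=(-7,-3,E); sL=4/17, sR=20/113; mL=20/113, mR=-622/1921; mL+mR=-282/1921 → advance -1; mR−mL=-962/1921 → turn -1·90°
n=3: pose=(-8,-3,S); sL=8/61, sR=8/65; mL=8/65, mR=-764/3965; mL+mR=-276/3965 → advance -1; mR−mL=-1252/3965 → turn -1·90°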